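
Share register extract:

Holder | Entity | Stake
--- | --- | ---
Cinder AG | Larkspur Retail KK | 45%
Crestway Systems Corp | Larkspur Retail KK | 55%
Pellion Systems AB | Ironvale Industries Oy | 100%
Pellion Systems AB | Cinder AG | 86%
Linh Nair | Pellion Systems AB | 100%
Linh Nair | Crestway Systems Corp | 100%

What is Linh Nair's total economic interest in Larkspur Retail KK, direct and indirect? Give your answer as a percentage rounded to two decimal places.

93.70%

Linh reaches Larkspur along 2 paths.
Via Pellion → Cinder: 100% × 86% × 45% = 38.7%.
Via Crestway: 100% × 55% = 55%.
Total: 38.7% + 55% = 93.7%.
Rounded: 93.70%.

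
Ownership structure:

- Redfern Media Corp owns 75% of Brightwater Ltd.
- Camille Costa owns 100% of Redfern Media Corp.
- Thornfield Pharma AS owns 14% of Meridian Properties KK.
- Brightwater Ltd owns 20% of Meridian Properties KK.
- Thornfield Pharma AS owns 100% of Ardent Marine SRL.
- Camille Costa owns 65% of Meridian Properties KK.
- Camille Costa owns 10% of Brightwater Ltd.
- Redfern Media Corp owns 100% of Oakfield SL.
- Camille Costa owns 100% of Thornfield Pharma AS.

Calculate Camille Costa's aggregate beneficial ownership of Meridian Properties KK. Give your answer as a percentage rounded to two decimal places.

Camille reaches Meridian along 4 paths.
Direct stake: 65% = 65%.
Via Brightwater: 10% × 20% = 2%.
Via Redfern → Brightwater: 100% × 75% × 20% = 15%.
Via Thornfield: 100% × 14% = 14%.
Total: 65% + 2% + 15% + 14% = 96%.
Rounded: 96.00%.

96.00%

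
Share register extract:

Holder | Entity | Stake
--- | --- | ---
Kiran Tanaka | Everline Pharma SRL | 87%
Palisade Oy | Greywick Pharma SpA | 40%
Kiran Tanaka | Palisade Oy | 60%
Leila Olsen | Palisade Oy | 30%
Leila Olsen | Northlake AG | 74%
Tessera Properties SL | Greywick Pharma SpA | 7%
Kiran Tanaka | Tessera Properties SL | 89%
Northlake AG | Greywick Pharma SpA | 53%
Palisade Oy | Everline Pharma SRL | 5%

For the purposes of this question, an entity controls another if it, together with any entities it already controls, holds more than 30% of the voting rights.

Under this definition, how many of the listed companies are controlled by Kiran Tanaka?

Kiran holds 60% of Palisade, so Kiran controls Palisade.
Kiran holds 89% of Tessera, so Kiran controls Tessera.
Kiran and Palisade together hold 87% + 5% = 92% of Everline, so Kiran controls Everline.
Palisade and Tessera together hold 40% + 7% = 47% of Greywick, so Kiran controls Greywick.
No other company's threshold is met.
Kiran controls 4 companies.

4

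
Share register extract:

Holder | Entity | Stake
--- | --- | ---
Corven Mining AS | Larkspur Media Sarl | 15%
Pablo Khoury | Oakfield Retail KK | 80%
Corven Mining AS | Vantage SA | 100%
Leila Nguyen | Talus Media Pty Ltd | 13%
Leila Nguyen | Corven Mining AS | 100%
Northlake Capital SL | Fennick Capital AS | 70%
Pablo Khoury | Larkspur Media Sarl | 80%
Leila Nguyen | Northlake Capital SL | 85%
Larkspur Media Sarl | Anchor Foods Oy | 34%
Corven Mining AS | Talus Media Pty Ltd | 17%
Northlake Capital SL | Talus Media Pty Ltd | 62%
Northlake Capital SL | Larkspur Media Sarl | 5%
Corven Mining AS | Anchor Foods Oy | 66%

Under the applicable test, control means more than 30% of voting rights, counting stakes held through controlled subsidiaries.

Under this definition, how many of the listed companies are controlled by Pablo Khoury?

3

Pablo holds 80% of Larkspur, so Pablo controls Larkspur.
Pablo holds 80% of Oakfield, so Pablo controls Oakfield.
Larkspur holds 34% of Anchor, so Pablo controls Anchor.
No other company's threshold is met.
Pablo controls 3 companies.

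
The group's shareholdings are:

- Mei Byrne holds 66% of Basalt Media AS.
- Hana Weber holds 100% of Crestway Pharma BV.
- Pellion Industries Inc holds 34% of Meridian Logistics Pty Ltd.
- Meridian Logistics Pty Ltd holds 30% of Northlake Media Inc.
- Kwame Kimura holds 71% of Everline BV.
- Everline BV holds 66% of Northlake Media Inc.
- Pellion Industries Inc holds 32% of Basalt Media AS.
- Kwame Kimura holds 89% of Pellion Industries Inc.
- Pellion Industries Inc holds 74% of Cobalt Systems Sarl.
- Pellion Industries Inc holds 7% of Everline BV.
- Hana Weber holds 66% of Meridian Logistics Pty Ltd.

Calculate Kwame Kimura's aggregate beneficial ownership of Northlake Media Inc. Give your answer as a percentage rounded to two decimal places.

60.05%

Kwame reaches Northlake along 3 paths.
Via Pellion → Everline: 89% × 7% × 66% = 4.1118%.
Via Everline: 71% × 66% = 46.86%.
Via Pellion → Meridian: 89% × 34% × 30% = 9.078%.
Total: 4.1118% + 46.86% + 9.078% = 60.0498%.
Rounded: 60.05%.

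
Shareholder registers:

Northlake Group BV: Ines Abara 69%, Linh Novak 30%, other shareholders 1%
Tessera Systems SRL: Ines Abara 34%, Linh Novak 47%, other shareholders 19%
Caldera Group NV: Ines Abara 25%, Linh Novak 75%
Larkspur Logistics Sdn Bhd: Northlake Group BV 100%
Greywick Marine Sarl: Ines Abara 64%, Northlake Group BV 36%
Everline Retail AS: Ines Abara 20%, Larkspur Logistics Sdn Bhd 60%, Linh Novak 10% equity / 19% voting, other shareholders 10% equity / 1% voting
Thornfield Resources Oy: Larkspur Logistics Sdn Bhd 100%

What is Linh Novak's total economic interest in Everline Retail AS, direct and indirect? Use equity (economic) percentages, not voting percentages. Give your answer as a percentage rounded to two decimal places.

28.00%

Linh reaches Everline along 2 paths.
Via Northlake → Larkspur: 30% × 100% × 60% = 18%.
Direct stake: 10% = 10%.
Total: 18% + 10% = 28%.
Rounded: 28.00%.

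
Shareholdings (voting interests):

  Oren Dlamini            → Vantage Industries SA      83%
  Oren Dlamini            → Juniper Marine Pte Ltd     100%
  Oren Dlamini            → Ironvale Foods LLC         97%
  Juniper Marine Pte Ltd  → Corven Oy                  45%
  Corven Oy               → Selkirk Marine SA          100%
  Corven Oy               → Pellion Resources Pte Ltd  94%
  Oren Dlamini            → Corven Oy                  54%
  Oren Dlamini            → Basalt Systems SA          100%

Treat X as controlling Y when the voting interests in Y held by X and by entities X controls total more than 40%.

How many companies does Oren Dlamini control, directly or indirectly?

Oren holds 100% of Juniper, so Oren controls Juniper.
Oren holds 100% of Basalt, so Oren controls Basalt.
Oren and Juniper together hold 54% + 45% = 99% of Corven, so Oren controls Corven.
Oren holds 83% of Vantage, so Oren controls Vantage.
Oren holds 97% of Ironvale, so Oren controls Ironvale.
Corven holds 94% of Pellion, so Oren controls Pellion.
Corven holds 100% of Selkirk, so Oren controls Selkirk.
Oren controls 7 companies.

7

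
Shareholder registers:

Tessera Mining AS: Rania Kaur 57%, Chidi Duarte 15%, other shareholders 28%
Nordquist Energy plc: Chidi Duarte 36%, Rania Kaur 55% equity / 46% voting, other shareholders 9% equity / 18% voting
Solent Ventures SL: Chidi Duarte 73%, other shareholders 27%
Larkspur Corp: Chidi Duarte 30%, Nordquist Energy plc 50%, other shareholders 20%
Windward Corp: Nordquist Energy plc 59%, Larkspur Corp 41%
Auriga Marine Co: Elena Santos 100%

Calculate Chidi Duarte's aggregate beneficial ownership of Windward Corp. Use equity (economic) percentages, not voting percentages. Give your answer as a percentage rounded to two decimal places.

Chidi reaches Windward along 3 paths.
Via Nordquist: 36% × 59% = 21.24%.
Via Larkspur: 30% × 41% = 12.3%.
Via Nordquist → Larkspur: 36% × 50% × 41% = 7.38%.
Total: 21.24% + 12.3% + 7.38% = 40.92%.

40.92%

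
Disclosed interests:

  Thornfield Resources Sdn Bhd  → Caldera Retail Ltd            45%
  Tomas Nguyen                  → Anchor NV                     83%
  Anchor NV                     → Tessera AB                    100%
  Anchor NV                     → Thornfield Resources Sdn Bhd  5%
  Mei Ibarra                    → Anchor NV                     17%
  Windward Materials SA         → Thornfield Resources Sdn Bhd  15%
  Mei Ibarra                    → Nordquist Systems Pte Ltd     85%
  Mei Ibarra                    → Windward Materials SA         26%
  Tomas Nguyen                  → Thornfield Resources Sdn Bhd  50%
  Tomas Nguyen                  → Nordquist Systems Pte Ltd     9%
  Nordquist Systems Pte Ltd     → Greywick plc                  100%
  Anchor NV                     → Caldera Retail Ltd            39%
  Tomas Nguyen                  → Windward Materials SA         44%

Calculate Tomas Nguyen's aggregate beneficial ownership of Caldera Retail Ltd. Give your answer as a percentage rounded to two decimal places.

Tomas reaches Caldera along 4 paths.
Via Thornfield: 50% × 45% = 22.5%.
Via Windward → Thornfield: 44% × 15% × 45% = 2.97%.
Via Anchor → Thornfield: 83% × 5% × 45% = 1.8675%.
Via Anchor: 83% × 39% = 32.37%.
Total: 22.5% + 2.97% + 1.8675% + 32.37% = 59.7075%.
Rounded: 59.71%.

59.71%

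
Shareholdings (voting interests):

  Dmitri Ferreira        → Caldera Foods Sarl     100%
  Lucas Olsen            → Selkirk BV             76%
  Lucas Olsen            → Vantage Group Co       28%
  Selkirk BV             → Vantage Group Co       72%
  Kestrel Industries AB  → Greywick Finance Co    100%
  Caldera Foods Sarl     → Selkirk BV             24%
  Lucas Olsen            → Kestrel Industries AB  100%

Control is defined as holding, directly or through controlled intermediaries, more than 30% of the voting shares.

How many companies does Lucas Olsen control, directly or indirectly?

4

Lucas holds 100% of Kestrel, so Lucas controls Kestrel.
Lucas holds 76% of Selkirk, so Lucas controls Selkirk.
Kestrel holds 100% of Greywick, so Lucas controls Greywick.
Selkirk and Lucas together hold 72% + 28% = 100% of Vantage, so Lucas controls Vantage.
No other company's threshold is met.
Lucas controls 4 companies.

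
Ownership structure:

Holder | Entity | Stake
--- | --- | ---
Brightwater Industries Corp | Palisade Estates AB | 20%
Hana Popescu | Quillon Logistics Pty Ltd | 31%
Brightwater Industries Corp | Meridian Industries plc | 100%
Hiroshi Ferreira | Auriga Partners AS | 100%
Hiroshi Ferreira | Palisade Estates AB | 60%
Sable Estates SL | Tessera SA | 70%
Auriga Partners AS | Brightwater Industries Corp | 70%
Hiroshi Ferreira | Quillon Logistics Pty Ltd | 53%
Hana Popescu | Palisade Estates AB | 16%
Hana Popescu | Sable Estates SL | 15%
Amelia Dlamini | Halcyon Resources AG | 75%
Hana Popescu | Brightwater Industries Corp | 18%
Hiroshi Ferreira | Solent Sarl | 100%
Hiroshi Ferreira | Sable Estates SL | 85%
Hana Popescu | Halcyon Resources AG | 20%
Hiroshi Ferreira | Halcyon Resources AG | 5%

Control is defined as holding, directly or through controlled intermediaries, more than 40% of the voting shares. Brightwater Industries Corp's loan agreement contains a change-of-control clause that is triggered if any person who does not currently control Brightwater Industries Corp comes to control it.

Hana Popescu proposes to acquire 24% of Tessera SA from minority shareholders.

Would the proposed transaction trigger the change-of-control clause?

The purchase changes only Hana's holdings, so Hana is the only person who could newly come to control Brightwater.
Hana's largest direct stake is 31% in Quillon, which does not meet the threshold, so Hana controls no company.
In Brightwater, Hana's side holds only 18%, not > 40%.
So before the transaction, Hana does not control Brightwater.
After the purchase, Hana holds 24% of Tessera directly.
Hana's side now holds 24% of Tessera, not > 40%, so Hana still does not control Tessera.
After the transaction, Hana's side holds 18% of Brightwater, not > 40%, so Hana still does not control Brightwater.
No new person acquires control, so the clause is not triggered.

No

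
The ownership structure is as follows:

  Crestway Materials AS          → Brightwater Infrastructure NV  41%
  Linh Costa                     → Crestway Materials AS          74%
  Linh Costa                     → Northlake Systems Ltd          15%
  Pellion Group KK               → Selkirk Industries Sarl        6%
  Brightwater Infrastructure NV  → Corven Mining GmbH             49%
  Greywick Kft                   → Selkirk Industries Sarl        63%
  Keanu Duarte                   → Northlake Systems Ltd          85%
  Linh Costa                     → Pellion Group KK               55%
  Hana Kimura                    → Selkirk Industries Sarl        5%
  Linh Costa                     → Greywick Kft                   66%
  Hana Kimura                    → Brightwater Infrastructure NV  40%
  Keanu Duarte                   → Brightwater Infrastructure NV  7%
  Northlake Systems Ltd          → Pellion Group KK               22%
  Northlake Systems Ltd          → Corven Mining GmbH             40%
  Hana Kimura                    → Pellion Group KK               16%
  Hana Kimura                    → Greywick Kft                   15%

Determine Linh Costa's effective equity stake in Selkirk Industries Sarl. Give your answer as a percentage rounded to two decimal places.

Linh reaches Selkirk along 3 paths.
Via Greywick: 66% × 63% = 41.58%.
Via Pellion: 55% × 6% = 3.3%.
Via Northlake → Pellion: 15% × 22% × 6% = 0.198%.
Total: 41.58% + 3.3% + 0.198% = 45.078%.
Rounded: 45.08%.

45.08%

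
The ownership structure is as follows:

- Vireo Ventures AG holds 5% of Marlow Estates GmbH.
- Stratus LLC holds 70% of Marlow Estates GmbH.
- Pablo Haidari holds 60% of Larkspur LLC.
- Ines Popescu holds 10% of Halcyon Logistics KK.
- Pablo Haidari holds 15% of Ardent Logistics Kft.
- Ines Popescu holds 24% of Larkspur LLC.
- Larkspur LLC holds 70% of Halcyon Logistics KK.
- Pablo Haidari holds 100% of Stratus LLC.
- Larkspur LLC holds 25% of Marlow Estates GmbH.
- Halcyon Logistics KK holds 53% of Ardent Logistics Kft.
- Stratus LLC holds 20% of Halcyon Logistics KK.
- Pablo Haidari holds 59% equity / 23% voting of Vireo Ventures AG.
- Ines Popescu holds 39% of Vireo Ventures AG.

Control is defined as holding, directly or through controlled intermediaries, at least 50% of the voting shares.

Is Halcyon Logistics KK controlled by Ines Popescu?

Ines's largest direct stake is 39% in Vireo, which does not meet the threshold, so Ines controls no company.
In Halcyon, Ines's side holds only 10%, not ≥ 50%.
So Ines does not control Halcyon.

No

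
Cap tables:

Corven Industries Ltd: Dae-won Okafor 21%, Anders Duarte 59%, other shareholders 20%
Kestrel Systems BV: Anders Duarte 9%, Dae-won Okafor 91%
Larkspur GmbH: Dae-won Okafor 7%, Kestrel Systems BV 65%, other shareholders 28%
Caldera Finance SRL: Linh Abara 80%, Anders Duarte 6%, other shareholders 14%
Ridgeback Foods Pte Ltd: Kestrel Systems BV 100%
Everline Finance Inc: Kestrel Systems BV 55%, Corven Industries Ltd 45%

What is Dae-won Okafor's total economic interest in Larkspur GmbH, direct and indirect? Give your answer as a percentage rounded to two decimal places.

Dae-won reaches Larkspur along 2 paths.
Direct stake: 7% = 7%.
Via Kestrel: 91% × 65% = 59.15%.
Total: 7% + 59.15% = 66.15%.

66.15%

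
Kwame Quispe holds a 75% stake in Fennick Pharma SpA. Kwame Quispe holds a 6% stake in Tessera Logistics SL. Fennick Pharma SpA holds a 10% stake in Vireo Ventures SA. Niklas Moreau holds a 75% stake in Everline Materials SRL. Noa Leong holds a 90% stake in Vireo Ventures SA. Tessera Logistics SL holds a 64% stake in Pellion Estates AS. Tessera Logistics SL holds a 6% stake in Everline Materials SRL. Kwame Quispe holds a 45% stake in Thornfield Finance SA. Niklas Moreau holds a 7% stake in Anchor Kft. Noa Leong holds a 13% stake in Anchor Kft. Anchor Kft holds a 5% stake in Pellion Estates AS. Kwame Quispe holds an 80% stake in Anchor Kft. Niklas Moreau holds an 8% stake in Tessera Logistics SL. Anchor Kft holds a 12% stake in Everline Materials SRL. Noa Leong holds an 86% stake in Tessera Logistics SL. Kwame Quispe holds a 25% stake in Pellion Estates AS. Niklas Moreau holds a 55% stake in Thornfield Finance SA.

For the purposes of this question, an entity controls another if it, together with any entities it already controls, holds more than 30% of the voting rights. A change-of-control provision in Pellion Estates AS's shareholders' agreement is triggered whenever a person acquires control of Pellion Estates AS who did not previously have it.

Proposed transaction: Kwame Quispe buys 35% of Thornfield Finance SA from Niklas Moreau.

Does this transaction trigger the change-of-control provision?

The purchase adds only to Kwame's holdings (Niklas's stake shrinks), so Kwame is the only person who could newly come to control Pellion.
Kwame holds 80% of Anchor, so Kwame controls Anchor.
Kwame holds 75% of Fennick, so Kwame controls Fennick.
Kwame holds 45% of Thornfield, so Kwame controls Thornfield.
In Pellion, Kwame's side holds only 25% + 5% = 30%, not > 30%.
So before the transaction, Kwame does not control Pellion.
After the purchase, Kwame's direct stake in Thornfield rises to 45% + 35% = 80%, and Niklas's stake falls to 20%.
Kwame holds 80% of Thornfield, so Kwame controls Thornfield.
After the transaction, Kwame's side holds 25% + 5% = 30% of Pellion, not > 30%, so Kwame still does not control Pellion.
No new person acquires control, so the clause is not triggered.

No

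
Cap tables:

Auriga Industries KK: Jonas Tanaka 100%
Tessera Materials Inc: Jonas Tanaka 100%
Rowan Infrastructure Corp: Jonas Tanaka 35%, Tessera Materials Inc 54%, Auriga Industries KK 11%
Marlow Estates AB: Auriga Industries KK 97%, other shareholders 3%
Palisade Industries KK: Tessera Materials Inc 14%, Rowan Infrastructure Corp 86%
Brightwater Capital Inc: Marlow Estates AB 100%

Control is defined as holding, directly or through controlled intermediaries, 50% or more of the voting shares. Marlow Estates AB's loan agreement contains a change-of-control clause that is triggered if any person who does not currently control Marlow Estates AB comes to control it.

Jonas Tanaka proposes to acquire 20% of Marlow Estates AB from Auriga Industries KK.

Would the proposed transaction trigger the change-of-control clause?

The purchase adds only to Jonas's holdings (Auriga's stake shrinks), so Jonas is the only person who could newly come to control Marlow.
Jonas holds 100% of Auriga, so Jonas controls Auriga.
Auriga holds 97% of Marlow, so Jonas controls Marlow.
So Jonas already controls Marlow before the transaction.
After the purchase, Jonas holds 20% of Marlow directly, and Auriga's stake falls to 77%.
Jonas controlled Marlow already, so this is not a new person acquiring control; every other person's position is unchanged or reduced.
No new person acquires control, so the clause is not triggered.

No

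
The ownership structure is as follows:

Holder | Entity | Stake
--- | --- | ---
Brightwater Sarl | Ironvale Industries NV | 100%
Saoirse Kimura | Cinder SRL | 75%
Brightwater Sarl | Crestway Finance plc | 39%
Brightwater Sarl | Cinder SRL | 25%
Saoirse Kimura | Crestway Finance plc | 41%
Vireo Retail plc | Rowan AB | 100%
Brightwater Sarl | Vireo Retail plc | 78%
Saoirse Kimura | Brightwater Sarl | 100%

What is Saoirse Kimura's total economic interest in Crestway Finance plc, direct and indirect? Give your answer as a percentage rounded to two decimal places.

Saoirse reaches Crestway along 2 paths.
Direct stake: 41% = 41%.
Via Brightwater: 100% × 39% = 39%.
Total: 41% + 39% = 80%.
Rounded: 80.00%.

80.00%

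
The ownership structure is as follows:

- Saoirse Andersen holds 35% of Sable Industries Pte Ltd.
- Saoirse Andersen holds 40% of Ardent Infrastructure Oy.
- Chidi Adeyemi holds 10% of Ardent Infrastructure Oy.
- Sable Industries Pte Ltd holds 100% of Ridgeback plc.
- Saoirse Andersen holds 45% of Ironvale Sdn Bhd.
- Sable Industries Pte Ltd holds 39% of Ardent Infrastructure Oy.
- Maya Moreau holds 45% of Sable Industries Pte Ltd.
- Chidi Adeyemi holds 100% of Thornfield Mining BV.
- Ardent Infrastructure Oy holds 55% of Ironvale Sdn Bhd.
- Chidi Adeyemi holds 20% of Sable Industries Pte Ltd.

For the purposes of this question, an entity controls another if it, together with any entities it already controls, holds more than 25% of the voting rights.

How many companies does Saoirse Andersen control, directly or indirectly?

4

Saoirse holds 35% of Sable, so Saoirse controls Sable.
Sable and Saoirse together hold 39% + 40% = 79% of Ardent, so Saoirse controls Ardent.
Ardent and Saoirse together hold 55% + 45% = 100% of Ironvale, so Saoirse controls Ironvale.
Sable holds 100% of Ridgeback, so Saoirse controls Ridgeback.
No other company's threshold is met.
Saoirse controls 4 companies.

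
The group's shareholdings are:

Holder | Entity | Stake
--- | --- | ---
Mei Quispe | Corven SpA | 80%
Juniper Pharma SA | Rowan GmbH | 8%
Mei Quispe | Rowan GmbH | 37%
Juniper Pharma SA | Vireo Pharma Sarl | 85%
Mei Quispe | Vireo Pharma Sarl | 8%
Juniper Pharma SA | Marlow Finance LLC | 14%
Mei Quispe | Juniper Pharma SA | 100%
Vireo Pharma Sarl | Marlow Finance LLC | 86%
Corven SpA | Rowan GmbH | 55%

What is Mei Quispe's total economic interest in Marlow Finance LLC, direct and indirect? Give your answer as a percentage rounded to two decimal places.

Mei reaches Marlow along 3 paths.
Via Juniper: 100% × 14% = 14%.
Via Vireo: 8% × 86% = 6.88%.
Via Juniper → Vireo: 100% × 85% × 86% = 73.1%.
Total: 14% + 6.88% + 73.1% = 93.98%.

93.98%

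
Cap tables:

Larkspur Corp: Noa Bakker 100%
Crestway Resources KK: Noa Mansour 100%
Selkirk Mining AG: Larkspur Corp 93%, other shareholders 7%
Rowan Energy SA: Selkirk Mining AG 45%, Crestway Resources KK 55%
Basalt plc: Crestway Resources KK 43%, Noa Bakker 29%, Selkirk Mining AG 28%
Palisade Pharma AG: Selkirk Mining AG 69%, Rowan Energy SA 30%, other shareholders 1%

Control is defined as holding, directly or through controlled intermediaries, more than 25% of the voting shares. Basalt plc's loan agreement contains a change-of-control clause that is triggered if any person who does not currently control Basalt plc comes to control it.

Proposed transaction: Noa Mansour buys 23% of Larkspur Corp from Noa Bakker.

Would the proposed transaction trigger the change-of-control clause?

No

The purchase adds only to Noa Mansour's holdings (Noa Bakker's stake shrinks), so Noa Mansour is the only person who could newly come to control Basalt.
Noa Mansour holds 100% of Crestway, so Noa Mansour controls Crestway.
Crestway holds 43% of Basalt, so Noa Mansour controls Basalt.
So Noa Mansour already controls Basalt before the transaction.
After the purchase, Noa Mansour holds 23% of Larkspur directly, and Noa Bakker's stake falls to 77%.
Noa Mansour controlled Basalt already, so this is not a new person acquiring control; every other person's position is unchanged or reduced.
No new person acquires control, so the clause is not triggered.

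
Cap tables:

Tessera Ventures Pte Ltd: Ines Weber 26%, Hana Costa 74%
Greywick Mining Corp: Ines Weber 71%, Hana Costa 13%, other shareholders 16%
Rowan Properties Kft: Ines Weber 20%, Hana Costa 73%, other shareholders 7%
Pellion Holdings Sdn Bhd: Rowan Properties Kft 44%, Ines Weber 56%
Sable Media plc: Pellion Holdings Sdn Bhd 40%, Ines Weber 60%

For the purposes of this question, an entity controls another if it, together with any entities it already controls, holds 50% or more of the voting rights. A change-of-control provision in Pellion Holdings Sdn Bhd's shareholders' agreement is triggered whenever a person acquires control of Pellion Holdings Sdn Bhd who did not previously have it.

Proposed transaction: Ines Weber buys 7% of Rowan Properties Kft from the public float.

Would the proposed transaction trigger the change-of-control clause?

No

The purchase changes only Ines's holdings, so Ines is the only person who could newly come to control Pellion.
Ines holds 56% of Pellion, so Ines controls Pellion.
So Ines already controls Pellion before the transaction.
After the purchase, Ines's direct stake in Rowan rises to 20% + 7% = 27%.
Ines controlled Pellion already, so this is not a new person acquiring control; every other person's position is unchanged or reduced.
No new person acquires control, so the clause is not triggered.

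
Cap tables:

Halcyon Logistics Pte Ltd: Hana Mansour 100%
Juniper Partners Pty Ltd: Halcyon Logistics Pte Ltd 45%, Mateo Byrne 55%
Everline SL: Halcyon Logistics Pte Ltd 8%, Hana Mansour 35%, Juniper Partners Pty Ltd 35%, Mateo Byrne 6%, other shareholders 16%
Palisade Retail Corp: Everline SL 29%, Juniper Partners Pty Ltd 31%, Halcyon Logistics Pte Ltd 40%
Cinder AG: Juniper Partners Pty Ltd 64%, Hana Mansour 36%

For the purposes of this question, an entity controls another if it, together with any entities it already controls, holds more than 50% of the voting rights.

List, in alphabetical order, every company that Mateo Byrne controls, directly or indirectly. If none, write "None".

Cinder AG, Juniper Partners Pty Ltd

Mateo holds 55% of Juniper, so Mateo controls Juniper.
Juniper holds 64% of Cinder, so Mateo controls Cinder.
No other company's threshold is met.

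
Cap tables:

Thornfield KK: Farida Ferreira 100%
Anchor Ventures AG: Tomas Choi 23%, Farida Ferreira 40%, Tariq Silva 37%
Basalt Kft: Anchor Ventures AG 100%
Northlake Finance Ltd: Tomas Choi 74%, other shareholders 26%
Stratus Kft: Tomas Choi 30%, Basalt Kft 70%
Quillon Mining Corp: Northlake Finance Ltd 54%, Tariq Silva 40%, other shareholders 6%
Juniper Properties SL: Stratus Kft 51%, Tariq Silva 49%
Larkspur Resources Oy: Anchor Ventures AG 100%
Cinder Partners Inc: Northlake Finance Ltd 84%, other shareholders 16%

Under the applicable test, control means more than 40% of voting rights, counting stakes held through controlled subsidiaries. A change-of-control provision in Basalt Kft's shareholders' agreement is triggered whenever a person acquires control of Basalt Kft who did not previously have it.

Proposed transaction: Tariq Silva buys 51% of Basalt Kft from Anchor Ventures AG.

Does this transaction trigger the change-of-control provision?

Yes

The purchase adds only to Tariq's holdings (Anchor's stake shrinks), so Tariq is the only person who could newly come to control Basalt.
Tariq holds 49% of Juniper, so Tariq controls Juniper.
Neither Tariq nor any entity Tariq controls holds any voting interest in Basalt.
So before the transaction, Tariq does not control Basalt.
After the purchase, Tariq holds 51% of Basalt directly, and Anchor's stake falls to 49%.
Tariq holds 51% of Basalt, so Tariq controls Basalt.
Tariq did not control Basalt before and does after, so the clause is triggered.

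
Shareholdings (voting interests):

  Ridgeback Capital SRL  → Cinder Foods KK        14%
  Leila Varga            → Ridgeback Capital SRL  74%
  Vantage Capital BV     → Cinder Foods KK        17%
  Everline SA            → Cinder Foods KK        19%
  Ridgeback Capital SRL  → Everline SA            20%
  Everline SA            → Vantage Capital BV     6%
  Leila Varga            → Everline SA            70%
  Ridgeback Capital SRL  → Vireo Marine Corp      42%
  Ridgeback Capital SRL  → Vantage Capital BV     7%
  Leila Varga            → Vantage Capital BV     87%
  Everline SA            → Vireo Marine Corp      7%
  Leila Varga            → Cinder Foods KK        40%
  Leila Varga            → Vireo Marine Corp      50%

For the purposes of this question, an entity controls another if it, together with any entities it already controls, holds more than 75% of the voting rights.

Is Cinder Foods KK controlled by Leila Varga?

No

Leila holds 87% of Vantage, so Leila controls Vantage.
In Cinder, Leila's side holds only 40% + 17% = 57%, not > 75%.
So Leila does not control Cinder.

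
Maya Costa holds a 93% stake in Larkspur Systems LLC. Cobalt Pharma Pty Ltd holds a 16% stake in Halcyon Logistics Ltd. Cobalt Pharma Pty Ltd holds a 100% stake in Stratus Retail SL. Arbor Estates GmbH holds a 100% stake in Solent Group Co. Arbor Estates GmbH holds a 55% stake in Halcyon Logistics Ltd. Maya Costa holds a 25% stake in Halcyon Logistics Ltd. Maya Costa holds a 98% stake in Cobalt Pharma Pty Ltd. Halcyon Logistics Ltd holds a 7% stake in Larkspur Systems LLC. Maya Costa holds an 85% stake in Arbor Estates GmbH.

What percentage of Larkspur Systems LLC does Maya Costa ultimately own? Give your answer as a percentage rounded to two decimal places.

Maya reaches Larkspur along 4 paths.
Direct stake: 93% = 93%.
Via Halcyon: 25% × 7% = 1.75%.
Via Arbor → Halcyon: 85% × 55% × 7% = 3.2725%.
Via Cobalt → Halcyon: 98% × 16% × 7% = 1.0976%.
Total: 93% + 1.75% + 3.2725% + 1.0976% = 99.1201%.
Rounded: 99.12%.

99.12%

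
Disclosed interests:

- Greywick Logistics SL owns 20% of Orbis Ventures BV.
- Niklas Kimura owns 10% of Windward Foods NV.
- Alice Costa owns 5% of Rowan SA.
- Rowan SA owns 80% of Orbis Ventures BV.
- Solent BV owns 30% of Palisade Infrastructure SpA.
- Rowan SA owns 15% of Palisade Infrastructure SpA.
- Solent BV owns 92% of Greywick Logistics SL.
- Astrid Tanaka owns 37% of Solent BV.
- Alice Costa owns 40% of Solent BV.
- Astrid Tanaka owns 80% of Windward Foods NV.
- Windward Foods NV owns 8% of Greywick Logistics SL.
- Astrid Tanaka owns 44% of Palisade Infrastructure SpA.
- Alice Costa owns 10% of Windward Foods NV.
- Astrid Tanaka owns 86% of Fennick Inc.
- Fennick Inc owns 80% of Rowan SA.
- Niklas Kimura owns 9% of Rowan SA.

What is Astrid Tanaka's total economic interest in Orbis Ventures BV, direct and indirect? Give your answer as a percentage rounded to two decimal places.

63.13%

Astrid reaches Orbis along 3 paths.
Via Fennick → Rowan: 86% × 80% × 80% = 55.04%.
Via Windward → Greywick: 80% × 8% × 20% = 1.28%.
Via Solent → Greywick: 37% × 92% × 20% = 6.808%.
Total: 55.04% + 1.28% + 6.808% = 63.128%.
Rounded: 63.13%.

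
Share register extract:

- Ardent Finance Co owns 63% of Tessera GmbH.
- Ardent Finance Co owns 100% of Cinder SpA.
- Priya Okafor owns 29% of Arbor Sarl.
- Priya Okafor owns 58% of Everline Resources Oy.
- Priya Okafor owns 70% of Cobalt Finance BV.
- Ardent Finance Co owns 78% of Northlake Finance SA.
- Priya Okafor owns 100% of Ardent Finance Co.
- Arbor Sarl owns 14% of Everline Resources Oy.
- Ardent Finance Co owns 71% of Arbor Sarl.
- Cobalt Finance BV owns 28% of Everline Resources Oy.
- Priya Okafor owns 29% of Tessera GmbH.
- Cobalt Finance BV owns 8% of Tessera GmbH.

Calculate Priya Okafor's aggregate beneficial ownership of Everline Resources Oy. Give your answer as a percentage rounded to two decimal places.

Priya reaches Everline along 4 paths.
Via Ardent → Arbor: 100% × 71% × 14% = 9.94%.
Via Arbor: 29% × 14% = 4.06%.
Via Cobalt: 70% × 28% = 19.6%.
Direct stake: 58% = 58%.
Total: 9.94% + 4.06% + 19.6% + 58% = 91.6%.
Rounded: 91.60%.

91.60%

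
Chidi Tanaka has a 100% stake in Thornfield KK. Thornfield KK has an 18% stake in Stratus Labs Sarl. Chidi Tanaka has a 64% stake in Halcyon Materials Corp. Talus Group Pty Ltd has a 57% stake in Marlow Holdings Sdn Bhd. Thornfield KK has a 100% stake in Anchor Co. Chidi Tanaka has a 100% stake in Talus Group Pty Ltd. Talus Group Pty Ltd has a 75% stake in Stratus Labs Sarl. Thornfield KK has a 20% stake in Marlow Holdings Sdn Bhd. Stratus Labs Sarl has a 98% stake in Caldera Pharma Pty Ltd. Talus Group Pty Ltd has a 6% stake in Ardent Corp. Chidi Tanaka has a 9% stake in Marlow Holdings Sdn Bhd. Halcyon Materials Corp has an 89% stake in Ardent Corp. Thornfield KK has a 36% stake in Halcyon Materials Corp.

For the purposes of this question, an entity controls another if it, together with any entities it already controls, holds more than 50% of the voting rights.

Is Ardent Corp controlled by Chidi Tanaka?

Chidi holds 100% of Talus, so Chidi controls Talus.
Chidi holds 100% of Thornfield, so Chidi controls Thornfield.
Chidi and Thornfield together hold 64% + 36% = 100% of Halcyon, so Chidi controls Halcyon.
Halcyon and Talus together hold 89% + 6% = 95% of Ardent, so Chidi controls Ardent.

Yes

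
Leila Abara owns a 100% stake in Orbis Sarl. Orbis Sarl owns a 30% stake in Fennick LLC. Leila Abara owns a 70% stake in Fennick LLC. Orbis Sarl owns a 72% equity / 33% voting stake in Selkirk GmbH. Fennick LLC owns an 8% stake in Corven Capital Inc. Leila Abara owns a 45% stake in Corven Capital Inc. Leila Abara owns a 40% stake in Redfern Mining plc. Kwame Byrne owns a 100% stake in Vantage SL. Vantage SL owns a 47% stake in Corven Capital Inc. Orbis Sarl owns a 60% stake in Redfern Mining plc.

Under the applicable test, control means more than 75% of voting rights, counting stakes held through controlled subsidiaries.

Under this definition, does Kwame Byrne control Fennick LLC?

No

Kwame holds 100% of Vantage, so Kwame controls Vantage.
Neither Kwame nor any entity Kwame controls holds any voting interest in Fennick.
So Kwame does not control Fennick.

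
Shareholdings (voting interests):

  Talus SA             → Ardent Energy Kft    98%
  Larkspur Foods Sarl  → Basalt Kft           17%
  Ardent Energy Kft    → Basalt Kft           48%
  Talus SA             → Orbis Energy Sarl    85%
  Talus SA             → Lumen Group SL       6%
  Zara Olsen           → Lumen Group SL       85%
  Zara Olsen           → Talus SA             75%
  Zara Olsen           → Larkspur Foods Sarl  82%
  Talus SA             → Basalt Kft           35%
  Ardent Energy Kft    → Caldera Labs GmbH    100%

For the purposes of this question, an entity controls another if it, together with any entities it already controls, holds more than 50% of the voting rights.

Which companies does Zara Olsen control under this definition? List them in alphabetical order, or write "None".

Zara holds 75% of Talus, so Zara controls Talus.
Zara holds 82% of Larkspur, so Zara controls Larkspur.
Talus holds 98% of Ardent, so Zara controls Ardent.
Ardent and Larkspur and Talus together hold 48% + 17% + 35% = 100% of Basalt, so Zara controls Basalt.
Zara and Talus together hold 85% + 6% = 91% of Lumen, so Zara controls Lumen.
Talus holds 85% of Orbis, so Zara controls Orbis.
Ardent holds 100% of Caldera, so Zara controls Caldera.

Ardent Energy Kft, Basalt Kft, Caldera Labs GmbH, Larkspur Foods Sarl, Lumen Group SL, Orbis Energy Sarl, Talus SA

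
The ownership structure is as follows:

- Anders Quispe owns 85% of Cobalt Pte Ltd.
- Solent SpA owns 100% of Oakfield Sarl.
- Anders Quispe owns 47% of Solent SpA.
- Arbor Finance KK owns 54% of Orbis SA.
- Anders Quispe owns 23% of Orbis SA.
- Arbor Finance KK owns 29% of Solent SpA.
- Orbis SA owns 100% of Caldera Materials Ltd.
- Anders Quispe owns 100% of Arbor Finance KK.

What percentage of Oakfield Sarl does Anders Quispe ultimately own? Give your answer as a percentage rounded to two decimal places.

76.00%

Anders reaches Oakfield along 2 paths.
Via Arbor → Solent: 100% × 29% × 100% = 29%.
Via Solent: 47% × 100% = 47%.
Total: 29% + 47% = 76%.
Rounded: 76.00%.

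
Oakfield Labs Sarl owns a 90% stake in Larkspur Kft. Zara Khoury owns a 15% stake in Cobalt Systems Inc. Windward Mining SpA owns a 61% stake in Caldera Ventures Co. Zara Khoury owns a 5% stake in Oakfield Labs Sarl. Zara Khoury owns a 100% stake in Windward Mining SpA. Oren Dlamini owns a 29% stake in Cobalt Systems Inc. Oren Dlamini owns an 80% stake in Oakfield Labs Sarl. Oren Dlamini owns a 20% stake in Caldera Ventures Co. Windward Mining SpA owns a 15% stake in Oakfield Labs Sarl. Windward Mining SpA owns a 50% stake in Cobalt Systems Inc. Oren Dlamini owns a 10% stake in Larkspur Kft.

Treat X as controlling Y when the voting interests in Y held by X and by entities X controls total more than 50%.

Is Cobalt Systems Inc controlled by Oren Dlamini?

No

Oren holds 80% of Oakfield, so Oren controls Oakfield.
Oakfield and Oren together hold 90% + 10% = 100% of Larkspur, so Oren controls Larkspur.
In Cobalt, Oren's side holds only 29%, not > 50%.
So Oren does not control Cobalt.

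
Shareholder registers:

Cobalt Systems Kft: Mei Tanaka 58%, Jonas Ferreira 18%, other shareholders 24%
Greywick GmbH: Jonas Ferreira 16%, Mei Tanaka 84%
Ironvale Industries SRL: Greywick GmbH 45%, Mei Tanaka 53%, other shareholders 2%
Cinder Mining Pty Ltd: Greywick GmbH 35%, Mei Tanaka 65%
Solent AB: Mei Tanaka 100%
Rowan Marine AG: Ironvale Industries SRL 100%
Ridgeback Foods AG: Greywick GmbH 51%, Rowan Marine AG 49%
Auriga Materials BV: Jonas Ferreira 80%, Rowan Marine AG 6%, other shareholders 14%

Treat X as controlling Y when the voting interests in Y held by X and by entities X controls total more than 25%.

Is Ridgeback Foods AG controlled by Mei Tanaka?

Mei holds 84% of Greywick, so Mei controls Greywick.
Greywick and Mei together hold 45% + 53% = 98% of Ironvale, so Mei controls Ironvale.
Ironvale holds 100% of Rowan, so Mei controls Rowan.
Greywick and Rowan together hold 51% + 49% = 100% of Ridgeback, so Mei controls Ridgeback.

Yes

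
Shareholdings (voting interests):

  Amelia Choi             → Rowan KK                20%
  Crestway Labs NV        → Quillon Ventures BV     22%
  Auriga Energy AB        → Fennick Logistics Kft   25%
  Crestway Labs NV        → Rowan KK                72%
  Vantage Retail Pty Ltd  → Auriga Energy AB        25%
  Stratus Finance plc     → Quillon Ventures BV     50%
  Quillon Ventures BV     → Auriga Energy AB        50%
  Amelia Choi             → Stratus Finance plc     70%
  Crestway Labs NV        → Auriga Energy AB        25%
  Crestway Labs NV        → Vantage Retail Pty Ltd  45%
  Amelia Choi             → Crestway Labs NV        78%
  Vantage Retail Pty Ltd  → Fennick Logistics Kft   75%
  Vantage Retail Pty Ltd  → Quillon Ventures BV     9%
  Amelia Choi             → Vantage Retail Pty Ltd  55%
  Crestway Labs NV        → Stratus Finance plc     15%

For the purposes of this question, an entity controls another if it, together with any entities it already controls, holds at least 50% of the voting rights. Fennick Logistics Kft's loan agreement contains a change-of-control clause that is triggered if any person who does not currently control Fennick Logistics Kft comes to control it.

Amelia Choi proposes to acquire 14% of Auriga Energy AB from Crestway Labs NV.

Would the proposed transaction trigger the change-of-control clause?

The purchase adds only to Amelia's holdings (Crestway's stake shrinks), so Amelia is the only person who could newly come to control Fennick.
Amelia holds 78% of Crestway, so Amelia controls Crestway.
Crestway and Amelia together hold 45% + 55% = 100% of Vantage, so Amelia controls Vantage.
Crestway and Amelia together hold 15% + 70% = 85% of Stratus, so Amelia controls Stratus.
Crestway and Stratus and Vantage together hold 22% + 50% + 9% = 81% of Quillon, so Amelia controls Quillon.
Crestway and Vantage and Quillon together hold 25% + 25% + 50% = 100% of Auriga, so Amelia controls Auriga.
Auriga and Vantage together hold 25% + 75% = 100% of Fennick, so Amelia controls Fennick.
So Amelia already controls Fennick before the transaction.
After the purchase, Amelia holds 14% of Auriga directly, and Crestway's stake falls to 11%.
Amelia controlled Fennick already, so this is not a new person acquiring control; every other person's position is unchanged or reduced.
No new person acquires control, so the clause is not triggered.

No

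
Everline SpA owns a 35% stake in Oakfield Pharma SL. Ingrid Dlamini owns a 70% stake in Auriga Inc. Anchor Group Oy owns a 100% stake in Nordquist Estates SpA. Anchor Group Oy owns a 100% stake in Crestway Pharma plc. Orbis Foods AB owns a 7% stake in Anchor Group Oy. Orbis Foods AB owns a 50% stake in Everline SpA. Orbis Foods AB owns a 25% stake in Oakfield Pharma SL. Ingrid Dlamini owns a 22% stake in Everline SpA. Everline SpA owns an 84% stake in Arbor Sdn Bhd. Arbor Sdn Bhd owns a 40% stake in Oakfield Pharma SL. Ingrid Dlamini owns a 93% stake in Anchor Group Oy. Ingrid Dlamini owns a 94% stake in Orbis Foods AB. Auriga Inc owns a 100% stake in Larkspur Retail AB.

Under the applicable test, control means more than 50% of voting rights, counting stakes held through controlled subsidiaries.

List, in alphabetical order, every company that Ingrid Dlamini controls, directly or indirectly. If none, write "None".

Anchor Group Oy, Arbor Sdn Bhd, Auriga Inc, Crestway Pharma plc, Everline SpA, Larkspur Retail AB, Nordquist Estates SpA, Oakfield Pharma SL, Orbis Foods AB

Ingrid holds 94% of Orbis, so Ingrid controls Orbis.
Ingrid and Orbis together hold 22% + 50% = 72% of Everline, so Ingrid controls Everline.
Ingrid and Orbis together hold 93% + 7% = 100% of Anchor, so Ingrid controls Anchor.
Everline holds 84% of Arbor, so Ingrid controls Arbor.
Ingrid holds 70% of Auriga, so Ingrid controls Auriga.
Anchor holds 100% of Nordquist, so Ingrid controls Nordquist.
Everline and Orbis and Arbor together hold 35% + 25% + 40% = 100% of Oakfield, so Ingrid controls Oakfield.
Anchor holds 100% of Crestway, so Ingrid controls Crestway.
Auriga holds 100% of Larkspur, so Ingrid controls Larkspur.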